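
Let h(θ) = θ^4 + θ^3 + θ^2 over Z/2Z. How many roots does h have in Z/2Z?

Evaluate at each of the 2 elements of Z/2Z:
h(0) = 0 → root; h(1) = 1.
Roots: {0}.

1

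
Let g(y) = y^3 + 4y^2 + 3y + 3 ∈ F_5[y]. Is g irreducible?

No

Check for roots in F_5: g(0) = 3; g(1) = 1; g(2) = 3; g(3) = 0 → root; g(4) = 3.
g(3) = 0, so (y − 3) divides g(y); g is reducible.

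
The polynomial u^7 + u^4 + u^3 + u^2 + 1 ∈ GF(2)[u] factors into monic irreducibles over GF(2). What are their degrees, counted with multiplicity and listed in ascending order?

7

Write h(u) = u^7 + u^4 + u^3 + u^2 + 1.
Roots in GF(2): h(0) = 1; h(1) = 1.
Complete factorization: h(u) = (u^7 + u^4 + u^3 + u^2 + 1).
Factor degrees with multiplicity: 7 = 7.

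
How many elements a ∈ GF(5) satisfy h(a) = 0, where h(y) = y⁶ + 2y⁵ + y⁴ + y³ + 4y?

Evaluate at each of the 5 elements of GF(5):
h(0) = 0 → root; h(1) = 4; h(2) = 0 → root; h(3) = 0 → root; h(4) = 0 → root.
Roots: {0, 2, 3, 4}.

4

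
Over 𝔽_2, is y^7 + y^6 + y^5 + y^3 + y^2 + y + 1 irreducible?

Yes

Write h(y) = y^7 + y^6 + y^5 + y^3 + y^2 + y + 1.
Check for roots in 𝔽_2: h(0) = 1; h(1) = 1.
No roots, so no linear factors.
Monic irreducibles of degree 2 over GF(2): y^2 + y + 1.
None of them divide h (all give nonzero remainder).
Monic irreducibles of degree 3 over GF(2): y^3 + y + 1, y^3 + y^2 + 1.
None of them divide h (all give nonzero remainder).
No irreducible factor of degree ≤ 3 exists, so h is irreducible over GF(2).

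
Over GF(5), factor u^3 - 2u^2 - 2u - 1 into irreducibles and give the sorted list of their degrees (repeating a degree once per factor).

Write g(u) = u^3 - 2u^2 - 2u - 1.
Roots in GF(5): g(0) = 4; g(1) = 1; g(2) = 0 → root; g(3) = 2; g(4) = 3.
Linear factors from roots: (u - 2).
Complete factorization: g(u) = (u - 2)·(u^2 - 2).
Factor degrees with multiplicity: 1 + 2 = 3.

1, 2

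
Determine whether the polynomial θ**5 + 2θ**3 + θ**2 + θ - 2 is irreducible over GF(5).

Write P(θ) = θ**5 + 2θ**3 + θ**2 + θ - 2.
Check for roots in GF(5): P(0) = 3; P(1) = 3; P(2) = 2; P(3) = 2; P(4) = 0 → root.
P(4) = 0, so (θ − 4) divides P(θ); P is reducible.

No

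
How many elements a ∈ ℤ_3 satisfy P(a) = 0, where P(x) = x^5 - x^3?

Evaluate at each of the 3 elements of ℤ_3:
P(0) = 0 → root; P(1) = 0 → root; P(2) = 0 → root.
Roots: {0, 1, 2}.

3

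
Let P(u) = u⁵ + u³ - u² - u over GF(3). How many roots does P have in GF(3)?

Evaluate at each of the 3 elements of GF(3):
P(0) = 0 → root; P(1) = 0 → root; P(2) = 1.
Roots: {0, 1}.

2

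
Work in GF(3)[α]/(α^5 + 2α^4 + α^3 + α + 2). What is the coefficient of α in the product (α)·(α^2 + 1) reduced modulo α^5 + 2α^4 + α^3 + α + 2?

1

Multiply in GF(3)[α]: (α)·(α^2 + 1) = α^3 + α.
Reduced: α^3 + α.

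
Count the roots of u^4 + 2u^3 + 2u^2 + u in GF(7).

4

Write P(u) = u^4 + 2u^3 + 2u^2 + u.
Evaluate at each of the 7 elements of GF(7):
P(0) = 0 → root; P(1) = 6; P(2) = 0 → root; P(3) = 2; P(4) = 0 → root; P(5) = 6; P(6) = 0 → root.
Roots: {0, 2, 4, 6}.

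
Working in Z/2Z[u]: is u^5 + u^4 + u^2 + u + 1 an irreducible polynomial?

Yes

Write g(u) = u^5 + u^4 + u^2 + u + 1.
Check for roots in Z/2Z: g(0) = 1; g(1) = 1.
No roots, so no linear factors.
Monic irreducibles of degree 2 over GF(2): u^2 + u + 1.
None of them divide g (all give nonzero remainder).
No irreducible factor of degree ≤ 2 exists, so g is irreducible over GF(2).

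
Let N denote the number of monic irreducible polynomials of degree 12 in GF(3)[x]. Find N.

44220

x^(3^12) − x is the product of all monic irreducibles of degree dividing 12; Möbius inversion gives N = (1/12) Σ μ(12/d)·3^d.
Divisors of 12: 1, 2, 3, 4, 6, 12; μ(12/d) for each: 0, 1, 0, -1, -1, 1.
Σ = 3^2 − 3^4 − 3^6 + 3^12 = 530640.
N = 530640/12 = 44220.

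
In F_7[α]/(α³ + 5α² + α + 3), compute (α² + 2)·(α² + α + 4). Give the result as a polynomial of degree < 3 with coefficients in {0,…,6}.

4α^2 + 3α + 6

Multiply in F_7[α]: (α² + 2)·(α² + α + 4) = α⁴ + α³ + 6α² + 2α + 1.
Reduce using α³ ≡ 2α² + 6α + 4 (mod α³ + 5α² + α + 3).
Reduced: 4α² + 3α + 6.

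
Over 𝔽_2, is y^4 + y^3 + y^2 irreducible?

No

Write h(y) = y^4 + y^3 + y^2.
Check for roots in 𝔽_2: h(0) = 0 → root; h(1) = 1.
h(0) = 0, so (y) divides h(y); h is reducible.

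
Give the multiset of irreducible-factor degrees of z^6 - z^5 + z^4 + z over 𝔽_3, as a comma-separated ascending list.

1, 2, 3

Write g(z) = z^6 - z^5 + z^4 + z.
Roots in 𝔽_3: g(0) = 0 → root; g(1) = 2; g(2) = 2.
Linear factors from roots: (z).
Complete factorization: g(z) = (z)·(z^2 + 1)·(z^3 - z^2 + 1).
Factor degrees with multiplicity: 1 + 2 + 3 = 6.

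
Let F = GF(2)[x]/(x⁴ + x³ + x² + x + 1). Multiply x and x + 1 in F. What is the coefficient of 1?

Multiply in GF(2)[x]: (x)·(x + 1) = x² + x.
Reduced: x² + x.

0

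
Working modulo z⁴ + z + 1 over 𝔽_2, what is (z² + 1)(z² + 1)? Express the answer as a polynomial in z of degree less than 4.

z

Multiply in 𝔽_2[z]: (z² + 1)·(z² + 1) = z⁴ + 1.
Reduce using z⁴ ≡ z + 1 (mod z⁴ + z + 1).
Reduced: z.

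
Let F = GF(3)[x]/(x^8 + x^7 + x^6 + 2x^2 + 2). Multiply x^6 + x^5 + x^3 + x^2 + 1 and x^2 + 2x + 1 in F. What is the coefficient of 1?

2

Multiply in GF(3)[x]: (x^6 + x^5 + x^3 + x^2 + 1)·(x^2 + 2x + 1) = x^8 + 2x^5 + 2x^2 + 2x + 1.
Reduce using x^8 ≡ 2x^7 + 2x^6 + x^2 + 1 (mod x^8 + x^7 + x^6 + 2x^2 + 2).
Reduced: 2x^7 + 2x^6 + 2x^5 + 2x + 2.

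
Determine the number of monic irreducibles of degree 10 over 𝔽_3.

5880

The number of monic irreducibles of degree 10 over GF(3) is (1/10)·Σ_{d∣10} μ(10/d) 3^d.
Divisors of 10: 1, 2, 5, 10; μ(10/d) for each: 1, -1, -1, 1.
Σ = 3^1 − 3^2 − 3^5 + 3^10 = 58800.
N = 58800/10 = 5880.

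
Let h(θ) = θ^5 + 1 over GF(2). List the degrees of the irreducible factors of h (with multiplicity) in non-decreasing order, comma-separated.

1, 4

Roots in GF(2): h(0) = 1; h(1) = 0 → root.
Linear factors from roots: (θ + 1).
Complete factorization: h(θ) = (θ + 1)·(θ^4 + θ^3 + θ^2 + θ + 1).
Factor degrees with multiplicity: 1 + 4 = 5.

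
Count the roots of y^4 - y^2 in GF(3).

3

Write g(y) = y^4 - y^2.
Evaluate at each of the 3 elements of GF(3):
g(0) = 0 → root; g(1) = 0 → root; g(2) = 0 → root.
Roots: {0, 1, 2}.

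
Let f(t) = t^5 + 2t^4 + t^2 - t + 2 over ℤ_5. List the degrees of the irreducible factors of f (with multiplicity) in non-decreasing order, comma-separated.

Roots in ℤ_5: f(0) = 2; f(1) = 0 → root; f(2) = 3; f(3) = 3; f(4) = 0 → root.
Linear factors from roots: (t - 1), (t + 1).
Complete factorization: f(t) = (t + 1)·(t - 1)·(t^3 + 2t^2 + t - 2).
Factor degrees with multiplicity: 1 + 1 + 3 = 5.

1, 1, 3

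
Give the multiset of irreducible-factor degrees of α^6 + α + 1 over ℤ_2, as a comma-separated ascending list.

6

Write g(α) = α^6 + α + 1.
Roots in ℤ_2: g(0) = 1; g(1) = 1.
Complete factorization: g(α) = (α^6 + α + 1).
Factor degrees with multiplicity: 6 = 6.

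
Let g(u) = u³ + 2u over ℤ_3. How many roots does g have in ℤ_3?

Evaluate at each of the 3 elements of ℤ_3:
g(0) = 0 → root; g(1) = 0 → root; g(2) = 0 → root.
Roots: {0, 1, 2}.

3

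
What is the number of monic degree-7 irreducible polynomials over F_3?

312

Gauss's count: N_{3}(7) = (1/7) Σ_{d|7} μ(7/d)·3^d.
Divisors of 7: 1, 7; μ(7/d) for each: -1, 1.
Σ = − 3^1 + 3^7 = 2184.
N = 2184/7 = 312.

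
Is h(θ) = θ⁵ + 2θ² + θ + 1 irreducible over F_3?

Check for roots in F_3: h(0) = 1; h(1) = 2; h(2) = 1.
No roots, so no linear factors.
Monic irreducibles of degree 2 over GF(3): θ² + 1, θ² + θ + 2, θ² + 2θ + 2.
None of them divide h (all give nonzero remainder).
No irreducible factor of degree ≤ 2 exists, so h is irreducible over GF(3).

Yes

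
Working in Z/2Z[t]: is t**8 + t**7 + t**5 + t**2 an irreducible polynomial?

No

Write P(t) = t**8 + t**7 + t**5 + t**2.
Check for roots in Z/2Z: P(0) = 0 → root; P(1) = 0 → root.
P(0) = 0, so (t) divides P(t); P is reducible.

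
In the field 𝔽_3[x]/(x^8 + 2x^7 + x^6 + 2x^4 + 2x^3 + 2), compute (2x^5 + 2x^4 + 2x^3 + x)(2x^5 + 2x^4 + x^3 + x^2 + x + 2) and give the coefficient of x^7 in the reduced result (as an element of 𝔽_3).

2

Multiply in 𝔽_3[x]: (2x^5 + 2x^4 + 2x^3 + x)·(2x^5 + 2x^4 + x^3 + x^2 + x + 2) = x^10 + 2x^9 + x^8 + 2x^7 + 2x^6 + x^5 + x^4 + 2x^3 + x^2 + 2x.
Reduce using x^8 ≡ x^7 + 2x^6 + x^4 + x^3 + 1 (mod x^8 + 2x^7 + x^6 + 2x^4 + 2x^3 + 2).
Reduced: 2x^7 + 2x^5 + x^4 + 2x^3 + 2x^2 + 2x.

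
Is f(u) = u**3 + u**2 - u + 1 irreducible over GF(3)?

Check for roots in GF(3): f(0) = 1; f(1) = 2; f(2) = 2.
No roots. A degree-3 polynomial over a field with no linear factor is irreducible.

Yes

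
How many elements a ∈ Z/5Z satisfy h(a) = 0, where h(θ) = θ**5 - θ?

5

Evaluate at each of the 5 elements of Z/5Z:
h(0) = 0 → root; h(1) = 0 → root; h(2) = 0 → root; h(3) = 0 → root; h(4) = 0 → root.
Roots: {0, 1, 2, 3, 4}.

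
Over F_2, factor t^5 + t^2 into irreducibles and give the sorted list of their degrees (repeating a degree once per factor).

1, 1, 1, 2

Write g(t) = t^5 + t^2.
Roots in F_2: g(0) = 0 → root; g(1) = 0 → root.
Linear factors from roots: (t), (t + 1).
Complete factorization: g(t) = (t + 1)·(t)^2·(t^2 + t + 1).
Factor degrees with multiplicity: 1 + 1 + 1 + 2 = 5.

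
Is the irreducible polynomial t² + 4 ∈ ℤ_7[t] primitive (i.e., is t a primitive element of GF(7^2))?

Write f(t) = t² + 4.
|GF(7^2)^×| = 7^2 − 1 = 48. Prime factorization: 48 = 2^4·3.
f is primitive ⇔ t has order 48 in GF(7)[t]/(f), i.e. t^(48/q) ≠ 1 for each prime q | 48.
t^(24) mod f = 1
t^(16) mod f = 2.
Since t^(24) = 1, the order of t divides 24 < 48; not primitive.

No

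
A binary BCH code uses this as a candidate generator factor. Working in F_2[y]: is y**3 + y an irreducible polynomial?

No

Write f(y) = y**3 + y.
Check for roots in F_2: f(0) = 0 → root; f(1) = 0 → root.
f(0) = 0, so (y) divides f(y); f is reducible.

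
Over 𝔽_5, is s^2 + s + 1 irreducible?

Write f(s) = s^2 + s + 1.
Check for roots in 𝔽_5: f(0) = 1; f(1) = 3; f(2) = 2; f(3) = 3; f(4) = 1.
No roots. A degree-2 polynomial over a field with no linear factor is irreducible.

Yes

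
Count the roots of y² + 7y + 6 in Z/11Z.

Write g(y) = y² + 7y + 6.
Evaluate at each of the 11 elements of Z/11Z:
g(0) = 6; g(1) = 3; g(2) = 2; g(3) = 3; g(4) = 6; g(5) = 0 → root; g(6) = 7; g(7) = 5; g(8) = 5; g(9) = 7; g(10) = 0 → root.
Roots: {5, 10}.

2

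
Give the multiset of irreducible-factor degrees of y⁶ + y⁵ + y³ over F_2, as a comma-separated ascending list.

Write h(y) = y⁶ + y⁵ + y³.
Roots in F_2: h(0) = 0 → root; h(1) = 1.
Linear factors from roots: (y).
Complete factorization: h(y) = (y)^3·(y³ + y² + 1).
Factor degrees with multiplicity: 1 + 1 + 1 + 3 = 6.

1, 1, 1, 3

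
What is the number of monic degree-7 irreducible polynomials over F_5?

x^(5^7) − x is the product of all monic irreducibles of degree dividing 7; Möbius inversion gives N = (1/7) Σ μ(7/d)·5^d.
Divisors of 7: 1, 7; μ(7/d) for each: -1, 1.
Σ = − 5^1 + 5^7 = 78120.
N = 78120/7 = 11160.

11160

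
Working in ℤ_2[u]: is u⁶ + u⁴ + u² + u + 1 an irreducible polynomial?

Write h(u) = u⁶ + u⁴ + u² + u + 1.
Check for roots in ℤ_2: h(0) = 1; h(1) = 1.
No roots, so no linear factors.
Monic irreducibles of degree 2 over GF(2): u² + u + 1.
None of them divide h (all give nonzero remainder).
Monic irreducibles of degree 3 over GF(2): u³ + u + 1, u³ + u² + 1.
None of them divide h (all give nonzero remainder).
No irreducible factor of degree ≤ 3 exists, so h is irreducible over GF(2).

Yes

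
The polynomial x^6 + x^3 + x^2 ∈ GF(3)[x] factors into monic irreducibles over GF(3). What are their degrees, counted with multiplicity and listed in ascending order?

1, 1, 1, 3

Write g(x) = x^6 + x^3 + x^2.
Roots in GF(3): g(0) = 0 → root; g(1) = 0 → root; g(2) = 1.
Linear factors from roots: (x), (x + 2).
Complete factorization: g(x) = (x + 2)·(x)^2·(x^3 + x^2 + x + 2).
Factor degrees with multiplicity: 1 + 1 + 1 + 3 = 6.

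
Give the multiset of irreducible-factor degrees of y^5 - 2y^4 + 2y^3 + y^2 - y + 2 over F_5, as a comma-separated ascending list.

1, 2, 2

Write g(y) = y^5 - 2y^4 + 2y^3 + y^2 - y + 2.
Roots in F_5: g(0) = 2; g(1) = 3; g(2) = 0 → root; g(3) = 3; g(4) = 4.
Linear factors from roots: (y - 2).
Complete factorization: g(y) = (y - 2)·(y^2 + 2y - 2)·(y^2 - 2y - 2).
Factor degrees with multiplicity: 1 + 2 + 2 = 5.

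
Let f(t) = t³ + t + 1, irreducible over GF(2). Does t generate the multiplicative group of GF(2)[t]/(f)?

|GF(2^3)^×| = 2^3 − 1 = 7. Prime factorization: 7 = 7.
f is primitive ⇔ t has order 7 in GF(2)[t]/(f), i.e. t^(7/q) ≠ 1 for each prime q | 7.
t^(1) mod f = t.
None equal 1, so t has full order 7; f is primitive.

Yes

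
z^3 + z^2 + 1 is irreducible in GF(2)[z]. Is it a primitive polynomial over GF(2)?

Write f(z) = z^3 + z^2 + 1.
|GF(2^3)^×| = 2^3 − 1 = 7. Prime factorization: 7 = 7.
f is primitive ⇔ z has order 7 in GF(2)[z]/(f), i.e. z^(7/q) ≠ 1 for each prime q | 7.
z^(1) mod f = z.
None equal 1, so z has full order 7; f is primitive.

Yes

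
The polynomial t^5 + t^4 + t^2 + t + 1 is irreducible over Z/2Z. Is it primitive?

Write f(t) = t^5 + t^4 + t^2 + t + 1.
|GF(2^5)^×| = 2^5 − 1 = 31. Prime factorization: 31 = 31.
f is primitive ⇔ t has order 31 in GF(2)[t]/(f), i.e. t^(31/q) ≠ 1 for each prime q | 31.
t^(1) mod f = t.
None equal 1, so t has full order 31; f is primitive.

Yes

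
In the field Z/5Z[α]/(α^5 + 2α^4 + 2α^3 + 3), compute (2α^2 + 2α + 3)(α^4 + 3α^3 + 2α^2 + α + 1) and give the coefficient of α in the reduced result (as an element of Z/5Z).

4

Multiply in Z/5Z[α]: (2α^2 + 2α + 3)·(α^4 + 3α^3 + 2α^2 + α + 1) = 2α^6 + 3α^5 + 3α^4 + 3.
Reduce using α^5 ≡ 3α^4 + 3α^3 + 2 (mod α^5 + 2α^4 + 2α^3 + 3).
Reduced: α^4 + 2α^3 + 4α + 1.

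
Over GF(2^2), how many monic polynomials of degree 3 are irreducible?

Gauss's count: N_{4}(3) = (1/3) Σ_{d|3} μ(3/d)·4^d.
Divisors of 3: 1, 3; μ(3/d) for each: -1, 1.
Σ = − 4^1 + 4^3 = 60.
N = 60/3 = 20.

20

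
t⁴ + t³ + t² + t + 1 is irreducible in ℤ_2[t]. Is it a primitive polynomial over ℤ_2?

No

Write f(t) = t⁴ + t³ + t² + t + 1.
|GF(2^4)^×| = 2^4 − 1 = 15. Prime factorization: 15 = 3·5.
f is primitive ⇔ t has order 15 in GF(2)[t]/(f), i.e. t^(15/q) ≠ 1 for each prime q | 15.
t^(5) mod f = 1
t^(3) mod f = t³.
Since t^(5) = 1, the order of t divides 5 < 15; not primitive.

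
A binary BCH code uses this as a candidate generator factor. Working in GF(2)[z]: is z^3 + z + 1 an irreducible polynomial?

Write f(z) = z^3 + z + 1.
Check for roots in GF(2): f(0) = 1; f(1) = 1.
No roots. A degree-3 polynomial over a field with no linear factor is irreducible.

Yes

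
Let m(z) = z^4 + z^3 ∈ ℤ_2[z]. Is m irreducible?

Check for roots in ℤ_2: m(0) = 0 → root; m(1) = 0 → root.
m(0) = 0, so (z) divides m(z); m is reducible.

No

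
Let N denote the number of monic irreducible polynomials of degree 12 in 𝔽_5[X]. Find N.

20343700

By the necklace-counting formula, N_5(12) = (1/12) Σ_{d|12} μ(12/d)·5^d.
Divisors of 12: 1, 2, 3, 4, 6, 12; μ(12/d) for each: 0, 1, 0, -1, -1, 1.
Σ = 5^2 − 5^4 − 5^6 + 5^12 = 244124400.
N = 244124400/12 = 20343700.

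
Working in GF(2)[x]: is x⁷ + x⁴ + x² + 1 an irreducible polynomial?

No

Write m(x) = x⁷ + x⁴ + x² + 1.
Check for roots in GF(2): m(0) = 1; m(1) = 0 → root.
m(1) = 0, so (x − 1) divides m(x); m is reducible.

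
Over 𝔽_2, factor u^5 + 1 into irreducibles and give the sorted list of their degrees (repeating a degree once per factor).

Write f(u) = u^5 + 1.
Roots in 𝔽_2: f(0) = 1; f(1) = 0 → root.
Linear factors from roots: (u + 1).
Complete factorization: f(u) = (u + 1)·(u^4 + u^3 + u^2 + u + 1).
Factor degrees with multiplicity: 1 + 4 = 5.

1, 4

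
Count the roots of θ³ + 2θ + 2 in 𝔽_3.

0

Write P(θ) = θ³ + 2θ + 2.
Evaluate at each of the 3 elements of 𝔽_3:
P(0) = 2; P(1) = 2; P(2) = 2.
No element is a root.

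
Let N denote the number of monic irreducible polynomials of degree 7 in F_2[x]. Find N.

x^(2^7) − x is the product of all monic irreducibles of degree dividing 7; Möbius inversion gives N = (1/7) Σ μ(7/d)·2^d.
Divisors of 7: 1, 7; μ(7/d) for each: -1, 1.
Σ = − 2^1 + 2^7 = 126.
N = 126/7 = 18.

18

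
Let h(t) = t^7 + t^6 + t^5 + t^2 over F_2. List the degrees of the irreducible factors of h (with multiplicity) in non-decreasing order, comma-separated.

Roots in F_2: h(0) = 0 → root; h(1) = 0 → root.
Linear factors from roots: (t), (t + 1).
Complete factorization: h(t) = (t)^2·(t + 1)^2·(t^3 + t^2 + 1).
Factor degrees with multiplicity: 1 + 1 + 1 + 1 + 3 = 7.

1, 1, 1, 1, 3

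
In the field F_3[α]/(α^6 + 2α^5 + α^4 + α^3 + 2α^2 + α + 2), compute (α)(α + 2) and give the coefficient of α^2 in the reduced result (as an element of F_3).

Multiply in F_3[α]: (α)·(α + 2) = α^2 + 2α.
Reduced: α^2 + 2α.

1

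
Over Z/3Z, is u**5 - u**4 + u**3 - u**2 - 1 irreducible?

Write P(u) = u**5 - u**4 + u**3 - u**2 - 1.
Check for roots in Z/3Z: P(0) = 2; P(1) = 2; P(2) = 1.
No roots, so no linear factors.
Monic irreducibles of degree 2 over GF(3): u**2 + 1, u**2 + u - 1, u**2 - u - 1.
u**2 - u - 1 divides P: P(u) = (u**2 - u - 1)·(u**3 - u + 1).

No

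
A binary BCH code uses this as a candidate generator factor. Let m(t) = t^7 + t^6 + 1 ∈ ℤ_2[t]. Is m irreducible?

Yes

Check for roots in ℤ_2: m(0) = 1; m(1) = 1.
No roots, so no linear factors.
Monic irreducibles of degree 2 over GF(2): t^2 + t + 1.
None of them divide m (all give nonzero remainder).
Monic irreducibles of degree 3 over GF(2): t^3 + t + 1, t^3 + t^2 + 1.
None of them divide m (all give nonzero remainder).
No irreducible factor of degree ≤ 3 exists, so m is irreducible over GF(2).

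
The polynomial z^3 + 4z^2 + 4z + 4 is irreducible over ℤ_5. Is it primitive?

No

Write f(z) = z^3 + 4z^2 + 4z + 4.
|GF(5^3)^×| = 5^3 − 1 = 124. Prime factorization: 124 = 2^2·31.
f is primitive ⇔ z has order 124 in GF(5)[z]/(f), i.e. z^(124/q) ≠ 1 for each prime q | 124.
z^(62) mod f = 1
z^(4) mod f = 2z^2 + 2z + 1.
Since z^(62) = 1, the order of z divides 62 < 124; not primitive.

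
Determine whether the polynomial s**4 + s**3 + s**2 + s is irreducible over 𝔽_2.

No

Write h(s) = s**4 + s**3 + s**2 + s.
Check for roots in 𝔽_2: h(0) = 0 → root; h(1) = 0 → root.
h(0) = 0, so (s) divides h(s); h is reducible.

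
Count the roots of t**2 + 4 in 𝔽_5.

Write f(t) = t**2 + 4.
Evaluate at each of the 5 elements of 𝔽_5:
f(0) = 4; f(1) = 0 → root; f(2) = 3; f(3) = 3; f(4) = 0 → root.
Roots: {1, 4}.

2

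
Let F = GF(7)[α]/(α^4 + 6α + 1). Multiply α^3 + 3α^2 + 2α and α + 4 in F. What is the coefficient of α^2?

0

Multiply in GF(7)[α]: (α^3 + 3α^2 + 2α)·(α + 4) = α^4 + α.
Reduce using α^4 ≡ α + 6 (mod α^4 + 6α + 1).
Reduced: 2α + 6.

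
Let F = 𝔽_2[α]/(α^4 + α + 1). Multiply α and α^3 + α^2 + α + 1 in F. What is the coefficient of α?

0

Multiply in 𝔽_2[α]: (α)·(α^3 + α^2 + α + 1) = α^4 + α^3 + α^2 + α.
Reduce using α^4 ≡ α + 1 (mod α^4 + α + 1).
Reduced: α^3 + α^2 + 1.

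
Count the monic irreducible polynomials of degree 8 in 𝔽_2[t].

Gauss's count: N_{2}(8) = (1/8) Σ_{d|8} μ(8/d)·2^d.
Divisors of 8: 1, 2, 4, 8; μ(8/d) for each: 0, 0, -1, 1.
Σ = − 2^4 + 2^8 = 240.
N = 240/8 = 30.

30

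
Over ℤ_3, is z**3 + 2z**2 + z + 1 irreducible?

Write m(z) = z**3 + 2z**2 + z + 1.
Check for roots in ℤ_3: m(0) = 1; m(1) = 2; m(2) = 1.
No roots. A degree-3 polynomial over a field with no linear factor is irreducible.

Yes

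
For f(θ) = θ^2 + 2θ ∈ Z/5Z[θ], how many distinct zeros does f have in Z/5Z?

Evaluate at each of the 5 elements of Z/5Z:
f(0) = 0 → root; f(1) = 3; f(2) = 3; f(3) = 0 → root; f(4) = 4.
Roots: {0, 3}.

2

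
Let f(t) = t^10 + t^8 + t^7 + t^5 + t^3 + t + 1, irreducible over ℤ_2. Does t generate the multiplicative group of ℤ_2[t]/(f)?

|GF(2^10)^×| = 2^10 − 1 = 1023. Prime factorization: 1023 = 3·11·31.
f is primitive ⇔ t has order 1023 in GF(2)[t]/(f), i.e. t^(1023/q) ≠ 1 for each prime q | 1023.
t^(341) mod f = 1
t^(93) mod f = t^8 + t^7 + t^6 + t^5 + t^4 + t^3 + t.
t^(33) mod f = t^8 + t^7 + t^6 + t^2.
Since t^(341) = 1, the order of t divides 341 < 1023; not primitive.

No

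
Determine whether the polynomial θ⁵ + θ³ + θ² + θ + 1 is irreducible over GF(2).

Write m(θ) = θ⁵ + θ³ + θ² + θ + 1.
Check for roots in GF(2): m(0) = 1; m(1) = 1.
No roots, so no linear factors.
Monic irreducibles of degree 2 over GF(2): θ² + θ + 1.
None of them divide m (all give nonzero remainder).
No irreducible factor of degree ≤ 2 exists, so m is irreducible over GF(2).

Yes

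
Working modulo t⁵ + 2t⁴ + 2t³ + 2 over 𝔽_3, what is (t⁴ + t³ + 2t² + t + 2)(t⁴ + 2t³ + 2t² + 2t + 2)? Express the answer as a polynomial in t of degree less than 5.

2t^4 + t^3 + 2t^2 + 2t + 1

Multiply in 𝔽_3[t]: (t⁴ + t³ + 2t² + t + 2)·(t⁴ + 2t³ + 2t² + 2t + 2) = t⁸ + t² + 1.
Reduce using t⁵ ≡ t⁴ + t³ + 1 (mod t⁵ + 2t⁴ + 2t³ + 2).
Reduced: 2t⁴ + t³ + 2t² + 2t + 1.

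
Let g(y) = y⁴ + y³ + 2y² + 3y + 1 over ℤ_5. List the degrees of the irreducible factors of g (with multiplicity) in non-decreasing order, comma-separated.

Roots in ℤ_5: g(0) = 1; g(1) = 3; g(2) = 4; g(3) = 1; g(4) = 0 → root.
Linear factors from roots: (y + 1).
Complete factorization: g(y) = (y + 1)·(y³ + 2y + 1).
Factor degrees with multiplicity: 1 + 3 = 4.

1, 3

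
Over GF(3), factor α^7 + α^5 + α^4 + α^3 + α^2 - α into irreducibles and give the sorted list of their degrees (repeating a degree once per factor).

1, 1, 2, 3

Write h(α) = α^7 + α^5 + α^4 + α^3 + α^2 - α.
Roots in GF(3): h(0) = 0 → root; h(1) = 1; h(2) = 0 → root.
Linear factors from roots: (α), (α + 1).
Complete factorization: h(α) = (α)·(α + 1)·(α^2 + α - 1)·(α^3 + α^2 - α + 1).
Factor degrees with multiplicity: 1 + 1 + 2 + 3 = 7.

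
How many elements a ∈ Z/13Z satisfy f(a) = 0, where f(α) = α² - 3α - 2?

Evaluate at each of the 13 elements of Z/13Z:
f(0) = 11; f(1) = 9; f(2) = 9; f(3) = 11; f(4) = 2; f(5) = 8; f(6) = 3; f(7) = 0 → root; f(8) = 12; f(9) = 0 → root; f(10) = 3; f(11) = 8; f(12) = 2.
Roots: {7, 9}.

2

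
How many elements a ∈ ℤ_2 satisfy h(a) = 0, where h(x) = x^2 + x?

2

Evaluate at each of the 2 elements of ℤ_2:
h(0) = 0 → root; h(1) = 0 → root.
Roots: {0, 1}.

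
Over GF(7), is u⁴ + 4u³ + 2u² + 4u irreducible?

Write g(u) = u⁴ + 4u³ + 2u² + 4u.
Check for roots in GF(7): g(0) = 0 → root; g(1) = 4; g(2) = 1; g(3) = 2; g(4) = 0 → root; g(5) = 5; g(6) = 2.
g(0) = 0, so (u) divides g(u); g is reducible.

No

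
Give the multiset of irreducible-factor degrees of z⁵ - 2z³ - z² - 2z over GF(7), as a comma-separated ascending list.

1, 4

Write h(z) = z⁵ - 2z³ - z² - 2z.
Linear factors from roots: (z).
Complete factorization: h(z) = (z)·(z⁴ - 2z² - z - 2).
Factor degrees with multiplicity: 1 + 4 = 5.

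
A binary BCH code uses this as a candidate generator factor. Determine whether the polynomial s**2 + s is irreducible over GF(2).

Write g(s) = s**2 + s.
Check for roots in GF(2): g(0) = 0 → root; g(1) = 0 → root.
g(0) = 0, so (s) divides g(s); g is reducible.

No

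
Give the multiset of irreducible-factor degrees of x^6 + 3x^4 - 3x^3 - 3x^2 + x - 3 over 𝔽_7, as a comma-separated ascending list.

Write g(x) = x^6 + 3x^4 - 3x^3 - 3x^2 + x - 3.
Linear factors from roots: (x + 2), (x + 1).
Complete factorization: g(x) = (x + 1)·(x + 2)·(x^2 + 2)·(x^2 - 3x + 1).
Factor degrees with multiplicity: 1 + 1 + 2 + 2 = 6.

1, 1, 2, 2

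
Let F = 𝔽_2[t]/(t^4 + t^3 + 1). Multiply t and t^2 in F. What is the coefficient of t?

0

Multiply in 𝔽_2[t]: (t)·(t^2) = t^3.
Reduced: t^3.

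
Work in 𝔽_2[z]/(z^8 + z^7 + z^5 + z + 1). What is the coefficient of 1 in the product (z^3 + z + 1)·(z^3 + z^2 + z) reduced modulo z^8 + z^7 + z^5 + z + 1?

Multiply in 𝔽_2[z]: (z^3 + z + 1)·(z^3 + z^2 + z) = z^6 + z^5 + z.
Reduced: z^6 + z^5 + z.

0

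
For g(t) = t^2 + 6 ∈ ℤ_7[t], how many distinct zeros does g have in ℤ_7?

Evaluate at each of the 7 elements of ℤ_7:
g(0) = 6; g(1) = 0 → root; g(2) = 3; g(3) = 1; g(4) = 1; g(5) = 3; g(6) = 0 → root.
Roots: {1, 6}.

2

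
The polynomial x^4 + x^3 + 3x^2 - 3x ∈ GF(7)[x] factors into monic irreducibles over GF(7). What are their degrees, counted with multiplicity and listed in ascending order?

1, 1, 2

Write h(x) = x^4 + x^3 + 3x^2 - 3x.
Linear factors from roots: (x), (x - 3).
Complete factorization: h(x) = (x)·(x - 3)·(x^2 - 3x + 1).
Factor degrees with multiplicity: 1 + 1 + 2 = 4.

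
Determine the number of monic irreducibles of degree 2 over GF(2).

1

x^(2^2) − x is the product of all monic irreducibles of degree dividing 2; Möbius inversion gives N = (1/2) Σ μ(2/d)·2^d.
Divisors of 2: 1, 2; μ(2/d) for each: -1, 1.
Σ = − 2^1 + 2^2 = 2.
N = 2/2 = 1.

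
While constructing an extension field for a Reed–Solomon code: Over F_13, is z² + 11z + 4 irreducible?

No

Write g(z) = z² + 11z + 4.
Check each element of F_13 for a root: g(0)=4, g(1)=3, g(2)=4, g(3)=7, g(4)=12, g(5)=6, g(6)=2, g(7)=0, g(8)=0, g(9)=2, g(10)=6, g(11)=12, g(12)=7.
g(7) = 0, so (z − 7) divides g(z); g is reducible.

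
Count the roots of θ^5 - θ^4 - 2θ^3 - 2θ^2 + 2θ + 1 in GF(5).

0

Write h(θ) = θ^5 - θ^4 - 2θ^3 - 2θ^2 + 2θ + 1.
Evaluate at each of the 5 elements of GF(5):
h(0) = 1; h(1) = 4; h(2) = 2; h(3) = 2; h(4) = 2.
No element is a root.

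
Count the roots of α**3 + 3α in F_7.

3

Write f(α) = α**3 + 3α.
Evaluate at each of the 7 elements of F_7:
f(0) = 0 → root; f(1) = 4; f(2) = 0 → root; f(3) = 1; f(4) = 6; f(5) = 0 → root; f(6) = 3.
Roots: {0, 2, 5}.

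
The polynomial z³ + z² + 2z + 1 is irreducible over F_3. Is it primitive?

Write f(z) = z³ + z² + 2z + 1.
|GF(3^3)^×| = 3^3 − 1 = 26. Prime factorization: 26 = 2·13.
f is primitive ⇔ z has order 26 in GF(3)[z]/(f), i.e. z^(26/q) ≠ 1 for each prime q | 26.
z^(13) mod f = 2.
z^(2) mod f = z².
None equal 1, so z has full order 26; f is primitive.

Yes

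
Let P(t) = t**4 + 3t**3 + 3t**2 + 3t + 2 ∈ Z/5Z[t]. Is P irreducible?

No

Check for roots in Z/5Z: P(0) = 2; P(1) = 2; P(2) = 0 → root; P(3) = 0 → root; P(4) = 0 → root.
P(2) = 0, so (t − 2) divides P(t); P is reducible.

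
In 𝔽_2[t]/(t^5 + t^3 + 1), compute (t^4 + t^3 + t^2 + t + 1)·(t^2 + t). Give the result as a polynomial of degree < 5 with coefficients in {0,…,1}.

Multiply in 𝔽_2[t]: (t^4 + t^3 + t^2 + t + 1)·(t^2 + t) = t^6 + t.
Reduce using t^5 ≡ t^3 + 1 (mod t^5 + t^3 + 1).
Reduced: t^4.

t^4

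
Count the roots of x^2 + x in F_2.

2

Write g(x) = x^2 + x.
Evaluate at each of the 2 elements of F_2:
g(0) = 0 → root; g(1) = 0 → root.
Roots: {0, 1}.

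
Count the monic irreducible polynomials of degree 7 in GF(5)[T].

11160

The number of monic irreducibles of degree 7 over GF(5) is (1/7)·Σ_{d∣7} μ(7/d) 5^d.
Divisors of 7: 1, 7; μ(7/d) for each: -1, 1.
Σ = − 5^1 + 5^7 = 78120.
N = 78120/7 = 11160.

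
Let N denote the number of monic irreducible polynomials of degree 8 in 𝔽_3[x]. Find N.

810

The number of monic irreducibles of degree 8 over GF(3) is (1/8)·Σ_{d∣8} μ(8/d) 3^d.
Divisors of 8: 1, 2, 4, 8; μ(8/d) for each: 0, 0, -1, 1.
Σ = − 3^4 + 3^8 = 6480.
N = 6480/8 = 810.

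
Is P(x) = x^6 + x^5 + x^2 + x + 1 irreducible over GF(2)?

Yes

Check for roots in GF(2): P(0) = 1; P(1) = 1.
No roots, so no linear factors.
Monic irreducibles of degree 2 over GF(2): x^2 + x + 1.
None of them divide P (all give nonzero remainder).
Monic irreducibles of degree 3 over GF(2): x^3 + x + 1, x^3 + x^2 + 1.
None of them divide P (all give nonzero remainder).
No irreducible factor of degree ≤ 3 exists, so P is irreducible over GF(2).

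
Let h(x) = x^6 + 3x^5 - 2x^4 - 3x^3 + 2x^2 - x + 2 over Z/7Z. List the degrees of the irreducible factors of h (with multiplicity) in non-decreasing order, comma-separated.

1, 1, 1, 1, 2

Linear factors from roots: (x - 2), (x - 3), (x + 2).
Complete factorization: h(x) = (x + 2)·(x - 2)·(x - 3)^2·(x^2 + 2x - 2).
Factor degrees with multiplicity: 1 + 1 + 1 + 1 + 2 = 6.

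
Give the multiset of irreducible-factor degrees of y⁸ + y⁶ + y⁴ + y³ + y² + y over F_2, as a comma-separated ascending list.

1, 1, 1, 2, 3

Write h(y) = y⁸ + y⁶ + y⁴ + y³ + y² + y.
Roots in F_2: h(0) = 0 → root; h(1) = 0 → root.
Linear factors from roots: (y), (y + 1).
Complete factorization: h(y) = (y)·(y + 1)^2·(y² + y + 1)·(y³ + y² + 1).
Factor degrees with multiplicity: 1 + 1 + 1 + 2 + 3 = 8.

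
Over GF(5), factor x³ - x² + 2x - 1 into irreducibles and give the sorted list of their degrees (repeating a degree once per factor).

Write h(x) = x³ - x² + 2x - 1.
Roots in GF(5): h(0) = 4; h(1) = 1; h(2) = 2; h(3) = 3; h(4) = 0 → root.
Linear factors from roots: (x + 1).
Complete factorization: h(x) = (x + 1)·(x² - 2x - 1).
Factor degrees with multiplicity: 1 + 2 = 3.

1, 2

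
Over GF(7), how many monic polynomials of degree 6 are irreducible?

Gauss's count: N_{7}(6) = (1/6) Σ_{d|6} μ(6/d)·7^d.
Divisors of 6: 1, 2, 3, 6; μ(6/d) for each: 1, -1, -1, 1.
Σ = 7^1 − 7^2 − 7^3 + 7^6 = 117264.
N = 117264/6 = 19544.

19544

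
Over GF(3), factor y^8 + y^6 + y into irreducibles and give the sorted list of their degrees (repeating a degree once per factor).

Write g(y) = y^8 + y^6 + y.
Roots in GF(3): g(0) = 0 → root; g(1) = 0 → root; g(2) = 1.
Linear factors from roots: (y), (y - 1).
Complete factorization: g(y) = (y)·(y - 1)^2·(y^2 - y - 1)·(y^3 - y - 1).
Factor degrees with multiplicity: 1 + 1 + 1 + 2 + 3 = 8.

1, 1, 1, 2, 3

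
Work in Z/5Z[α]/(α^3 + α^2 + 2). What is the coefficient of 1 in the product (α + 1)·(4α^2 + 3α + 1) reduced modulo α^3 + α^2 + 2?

Multiply in Z/5Z[α]: (α + 1)·(4α^2 + 3α + 1) = 4α^3 + 2α^2 + 4α + 1.
Reduce using α^3 ≡ 4α^2 + 3 (mod α^3 + α^2 + 2).
Reduced: 3α^2 + 4α + 3.

3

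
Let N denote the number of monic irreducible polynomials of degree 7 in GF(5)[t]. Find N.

x^(5^7) − x is the product of all monic irreducibles of degree dividing 7; Möbius inversion gives N = (1/7) Σ μ(7/d)·5^d.
Divisors of 7: 1, 7; μ(7/d) for each: -1, 1.
Σ = − 5^1 + 5^7 = 78120.
N = 78120/7 = 11160.

11160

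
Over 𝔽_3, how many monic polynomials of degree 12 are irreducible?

Gauss's count: N_{3}(12) = (1/12) Σ_{d|12} μ(12/d)·3^d.
Divisors of 12: 1, 2, 3, 4, 6, 12; μ(12/d) for each: 0, 1, 0, -1, -1, 1.
Σ = 3^2 − 3^4 − 3^6 + 3^12 = 530640.
N = 530640/12 = 44220.

44220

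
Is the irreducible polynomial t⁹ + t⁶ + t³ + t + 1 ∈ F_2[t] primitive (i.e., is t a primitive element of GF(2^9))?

Write f(t) = t⁹ + t⁶ + t³ + t + 1.
|GF(2^9)^×| = 2^9 − 1 = 511. Prime factorization: 511 = 7·73.
f is primitive ⇔ t has order 511 in GF(2)[t]/(f), i.e. t^(511/q) ≠ 1 for each prime q | 511.
t^(73) mod f = 1
t^(7) mod f = t⁷.
Since t^(73) = 1, the order of t divides 73 < 511; not primitive.

No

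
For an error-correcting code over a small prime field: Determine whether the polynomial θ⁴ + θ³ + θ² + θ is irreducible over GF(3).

Write g(θ) = θ⁴ + θ³ + θ² + θ.
Check for roots in GF(3): g(0) = 0 → root; g(1) = 1; g(2) = 0 → root.
g(0) = 0, so (θ) divides g(θ); g is reducible.

No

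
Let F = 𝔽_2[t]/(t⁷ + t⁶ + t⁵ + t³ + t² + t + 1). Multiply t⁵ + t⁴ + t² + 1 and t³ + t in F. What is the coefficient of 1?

Multiply in 𝔽_2[t]: (t⁵ + t⁴ + t² + 1)·(t³ + t) = t⁸ + t⁷ + t⁶ + t.
Reduce using t⁷ ≡ t⁶ + t⁵ + t³ + t² + t + 1 (mod t⁷ + t⁶ + t⁵ + t³ + t² + t + 1).
Reduced: t⁴ + t³ + t².

0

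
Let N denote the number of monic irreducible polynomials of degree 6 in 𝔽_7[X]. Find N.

19544

x^(7^6) − x is the product of all monic irreducibles of degree dividing 6; Möbius inversion gives N = (1/6) Σ μ(6/d)·7^d.
Divisors of 6: 1, 2, 3, 6; μ(6/d) for each: 1, -1, -1, 1.
Σ = 7^1 − 7^2 − 7^3 + 7^6 = 117264.
N = 117264/6 = 19544.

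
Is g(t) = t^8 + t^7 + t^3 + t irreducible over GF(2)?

Check for roots in GF(2): g(0) = 0 → root; g(1) = 0 → root.
g(0) = 0, so (t) divides g(t); g is reducible.

No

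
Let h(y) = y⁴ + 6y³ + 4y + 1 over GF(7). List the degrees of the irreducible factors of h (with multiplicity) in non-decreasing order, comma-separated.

Complete factorization: h(y) = (y⁴ + 6y³ + 4y + 1).
Factor degrees with multiplicity: 4 = 4.

4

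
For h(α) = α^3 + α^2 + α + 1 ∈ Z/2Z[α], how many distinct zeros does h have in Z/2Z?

Evaluate at each of the 2 elements of Z/2Z:
h(0) = 1; h(1) = 0 → root.
Roots: {1}.

1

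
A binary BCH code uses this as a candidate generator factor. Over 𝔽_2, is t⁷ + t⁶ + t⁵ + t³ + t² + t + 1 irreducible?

Write h(t) = t⁷ + t⁶ + t⁵ + t³ + t² + t + 1.
Check for roots in 𝔽_2: h(0) = 1; h(1) = 1.
No roots, so no linear factors.
Monic irreducibles of degree 2 over GF(2): t² + t + 1.
None of them divide h (all give nonzero remainder).
Monic irreducibles of degree 3 over GF(2): t³ + t + 1, t³ + t² + 1.
None of them divide h (all give nonzero remainder).
No irreducible factor of degree ≤ 3 exists, so h is irreducible over GF(2).

Yes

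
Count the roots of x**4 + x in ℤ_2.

2

Write f(x) = x**4 + x.
Evaluate at each of the 2 elements of ℤ_2:
f(0) = 0 → root; f(1) = 0 → root.
Roots: {0, 1}.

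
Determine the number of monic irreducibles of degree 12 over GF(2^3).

5726600880

The number of monic irreducibles of degree 12 over GF(8) is (1/12)·Σ_{d∣12} μ(12/d) 8^d.
Divisors of 12: 1, 2, 3, 4, 6, 12; μ(12/d) for each: 0, 1, 0, -1, -1, 1.
Σ = 8^2 − 8^4 − 8^6 + 8^12 = 68719210560.
N = 68719210560/12 = 5726600880.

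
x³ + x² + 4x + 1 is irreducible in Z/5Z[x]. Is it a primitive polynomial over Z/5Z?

No

Write f(x) = x³ + x² + 4x + 1.
|GF(5^3)^×| = 5^3 − 1 = 124. Prime factorization: 124 = 2^2·31.
f is primitive ⇔ x has order 124 in GF(5)[x]/(f), i.e. x^(124/q) ≠ 1 for each prime q | 124.
x^(62) mod f = 1
x^(4) mod f = 2x² + 3x + 1.
Since x^(62) = 1, the order of x divides 62 < 124; not primitive.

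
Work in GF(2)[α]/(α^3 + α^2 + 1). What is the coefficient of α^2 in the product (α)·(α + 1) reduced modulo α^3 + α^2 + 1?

1

Multiply in GF(2)[α]: (α)·(α + 1) = α^2 + α.
Reduced: α^2 + α.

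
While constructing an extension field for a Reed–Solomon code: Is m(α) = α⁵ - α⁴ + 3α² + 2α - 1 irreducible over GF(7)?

Check for roots in GF(7): m(0) = 6; m(1) = 4; m(2) = 3; m(3) = 5; m(4) = 4; m(5) = 1; m(6) = 5.
No roots, so no linear factors.
Degree-2 irreducible divisors: test the 21 monic irreducibles of degree 2 over GF(7).
None of them divide m (all give nonzero remainder).
No irreducible factor of degree ≤ 2 exists, so m is irreducible over GF(7).

Yes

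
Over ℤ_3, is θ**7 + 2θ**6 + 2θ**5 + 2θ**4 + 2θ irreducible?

Write m(θ) = θ**7 + 2θ**6 + 2θ**5 + 2θ**4 + 2θ.
Check for roots in ℤ_3: m(0) = 0 → root; m(1) = 0 → root; m(2) = 2.
m(0) = 0, so (θ) divides m(θ); m is reducible.

No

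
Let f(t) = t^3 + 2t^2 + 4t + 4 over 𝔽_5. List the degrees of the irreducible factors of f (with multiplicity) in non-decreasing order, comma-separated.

3

Roots in 𝔽_5: f(0) = 4; f(1) = 1; f(2) = 3; f(3) = 1; f(4) = 1.
Complete factorization: f(t) = (t^3 + 2t^2 + 4t + 4).
Factor degrees with multiplicity: 3 = 3.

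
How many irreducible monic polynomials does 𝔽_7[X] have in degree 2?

The number of monic irreducibles of degree 2 over GF(7) is (1/2)·Σ_{d∣2} μ(2/d) 7^d.
Divisors of 2: 1, 2; μ(2/d) for each: -1, 1.
Σ = − 7^1 + 7^2 = 42.
N = 42/2 = 21.

21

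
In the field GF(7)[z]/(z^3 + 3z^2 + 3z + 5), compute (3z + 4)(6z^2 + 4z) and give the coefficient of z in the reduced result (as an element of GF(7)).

4

Multiply in GF(7)[z]: (3z + 4)·(6z^2 + 4z) = 4z^3 + z^2 + 2z.
Reduce using z^3 ≡ 4z^2 + 4z + 2 (mod z^3 + 3z^2 + 3z + 5).
Reduced: 3z^2 + 4z + 1.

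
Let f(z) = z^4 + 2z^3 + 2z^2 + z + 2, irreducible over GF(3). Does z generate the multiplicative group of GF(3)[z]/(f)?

Yes

|GF(3^4)^×| = 3^4 − 1 = 80. Prime factorization: 80 = 2^4·5.
f is primitive ⇔ z has order 80 in GF(3)[z]/(f), i.e. z^(80/q) ≠ 1 for each prime q | 80.
z^(40) mod f = 2.
z^(16) mod f = z^2 + 2z.
None equal 1, so z has full order 80; f is primitive.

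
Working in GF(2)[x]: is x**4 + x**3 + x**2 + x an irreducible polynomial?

Write g(x) = x**4 + x**3 + x**2 + x.
Check for roots in GF(2): g(0) = 0 → root; g(1) = 0 → root.
g(0) = 0, so (x) divides g(x); g is reducible.

No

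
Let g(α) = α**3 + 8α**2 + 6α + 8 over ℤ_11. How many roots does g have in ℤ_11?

Evaluate at each of the 11 elements of ℤ_11:
g(0) = 8; g(1) = 1; g(2) = 5; g(3) = 4; g(4) = 4; g(5) = 0 → root; g(6) = 9; g(7) = 4; g(8) = 2; g(9) = 9; g(10) = 9.
Roots: {5}.

1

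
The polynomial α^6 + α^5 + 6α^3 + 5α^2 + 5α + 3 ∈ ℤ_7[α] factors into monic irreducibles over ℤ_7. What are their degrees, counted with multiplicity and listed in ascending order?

Write h(α) = α^6 + α^5 + 6α^3 + 5α^2 + 5α + 3.
Linear factors from roots: (α + 6), (α + 4), (α + 3).
Complete factorization: h(α) = (α + 3)·(α + 4)·(α + 6)·(α^3 + 2α^2 + 4α + 5).
Factor degrees with multiplicity: 1 + 1 + 1 + 3 = 6.

1, 1, 1, 3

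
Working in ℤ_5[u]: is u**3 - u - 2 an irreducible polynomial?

Yes

Write m(u) = u**3 - u - 2.
Check for roots in ℤ_5: m(0) = 3; m(1) = 3; m(2) = 4; m(3) = 2; m(4) = 3.
No roots. A degree-3 polynomial over a field with no linear factor is irreducible.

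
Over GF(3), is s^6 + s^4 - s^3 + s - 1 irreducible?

Yes

Write m(s) = s^6 + s^4 - s^3 + s - 1.
Check for roots in GF(3): m(0) = 2; m(1) = 1; m(2) = 1.
No roots, so no linear factors.
Monic irreducibles of degree 2 over GF(3): s^2 + 1, s^2 + s - 1, s^2 - s - 1.
None of them divide m (all give nonzero remainder).
Degree-3 irreducible divisors: test the 8 monic irreducibles of degree 3 over GF(3).
None of them divide m (all give nonzero remainder).
No irreducible factor of degree ≤ 3 exists, so m is irreducible over GF(3).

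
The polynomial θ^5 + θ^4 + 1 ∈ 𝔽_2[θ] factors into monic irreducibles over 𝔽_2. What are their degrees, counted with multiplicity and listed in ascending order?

Write f(θ) = θ^5 + θ^4 + 1.
Roots in 𝔽_2: f(0) = 1; f(1) = 1.
Complete factorization: f(θ) = (θ^2 + θ + 1)·(θ^3 + θ + 1).
Factor degrees with multiplicity: 2 + 3 = 5.

2, 3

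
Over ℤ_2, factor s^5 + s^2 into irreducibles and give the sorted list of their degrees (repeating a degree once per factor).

Write f(s) = s^5 + s^2.
Roots in ℤ_2: f(0) = 0 → root; f(1) = 0 → root.
Linear factors from roots: (s), (s + 1).
Complete factorization: f(s) = (s + 1)·(s)^2·(s^2 + s + 1).
Factor degrees with multiplicity: 1 + 1 + 1 + 2 = 5.

1, 1, 1, 2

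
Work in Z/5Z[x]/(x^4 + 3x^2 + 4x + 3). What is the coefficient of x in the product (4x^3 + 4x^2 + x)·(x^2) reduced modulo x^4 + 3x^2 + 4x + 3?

2

Multiply in Z/5Z[x]: (4x^3 + 4x^2 + x)·(x^2) = 4x^5 + 4x^4 + x^3.
Reduce using x^4 ≡ 2x^2 + x + 2 (mod x^4 + 3x^2 + 4x + 3).
Reduced: 4x^3 + 2x^2 + 2x + 3.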